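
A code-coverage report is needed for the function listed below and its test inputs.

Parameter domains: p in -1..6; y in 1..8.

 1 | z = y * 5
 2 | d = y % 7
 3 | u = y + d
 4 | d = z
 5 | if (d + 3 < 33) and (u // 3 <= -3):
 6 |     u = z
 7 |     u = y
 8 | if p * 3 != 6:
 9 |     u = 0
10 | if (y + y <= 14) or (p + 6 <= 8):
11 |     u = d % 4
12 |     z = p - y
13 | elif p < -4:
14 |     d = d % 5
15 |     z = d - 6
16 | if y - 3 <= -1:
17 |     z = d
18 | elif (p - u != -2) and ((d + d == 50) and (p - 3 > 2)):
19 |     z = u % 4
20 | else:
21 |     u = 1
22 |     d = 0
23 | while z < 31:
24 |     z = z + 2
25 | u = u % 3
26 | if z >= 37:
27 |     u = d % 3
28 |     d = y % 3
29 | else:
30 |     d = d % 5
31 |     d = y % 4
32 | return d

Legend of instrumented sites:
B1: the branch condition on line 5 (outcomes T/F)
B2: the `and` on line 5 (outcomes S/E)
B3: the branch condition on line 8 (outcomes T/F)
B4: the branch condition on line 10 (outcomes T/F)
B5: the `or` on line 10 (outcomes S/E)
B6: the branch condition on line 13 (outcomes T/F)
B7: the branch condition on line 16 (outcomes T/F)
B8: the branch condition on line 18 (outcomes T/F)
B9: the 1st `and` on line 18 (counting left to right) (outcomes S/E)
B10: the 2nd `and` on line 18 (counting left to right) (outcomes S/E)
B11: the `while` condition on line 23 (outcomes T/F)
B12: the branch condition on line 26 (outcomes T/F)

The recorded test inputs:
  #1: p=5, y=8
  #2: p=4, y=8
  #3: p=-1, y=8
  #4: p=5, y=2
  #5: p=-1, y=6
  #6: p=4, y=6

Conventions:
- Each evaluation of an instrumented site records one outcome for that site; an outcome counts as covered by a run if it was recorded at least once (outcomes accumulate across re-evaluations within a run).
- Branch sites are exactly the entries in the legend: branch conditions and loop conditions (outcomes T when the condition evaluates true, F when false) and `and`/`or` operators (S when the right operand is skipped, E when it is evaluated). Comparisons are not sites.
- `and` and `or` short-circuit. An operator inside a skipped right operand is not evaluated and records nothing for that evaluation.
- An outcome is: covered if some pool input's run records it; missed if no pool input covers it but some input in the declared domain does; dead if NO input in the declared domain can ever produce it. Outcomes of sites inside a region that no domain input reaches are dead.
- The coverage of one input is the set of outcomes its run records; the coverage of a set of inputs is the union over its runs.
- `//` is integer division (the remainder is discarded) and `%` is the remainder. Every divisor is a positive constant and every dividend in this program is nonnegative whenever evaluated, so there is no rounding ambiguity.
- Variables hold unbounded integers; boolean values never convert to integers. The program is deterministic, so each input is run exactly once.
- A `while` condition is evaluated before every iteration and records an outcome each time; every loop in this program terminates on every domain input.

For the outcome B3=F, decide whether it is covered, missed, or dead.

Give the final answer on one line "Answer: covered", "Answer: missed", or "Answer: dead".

no pool input records B3=F
but domain input (p=2, y=1) does record it -> reachable, so missed

Answer: missed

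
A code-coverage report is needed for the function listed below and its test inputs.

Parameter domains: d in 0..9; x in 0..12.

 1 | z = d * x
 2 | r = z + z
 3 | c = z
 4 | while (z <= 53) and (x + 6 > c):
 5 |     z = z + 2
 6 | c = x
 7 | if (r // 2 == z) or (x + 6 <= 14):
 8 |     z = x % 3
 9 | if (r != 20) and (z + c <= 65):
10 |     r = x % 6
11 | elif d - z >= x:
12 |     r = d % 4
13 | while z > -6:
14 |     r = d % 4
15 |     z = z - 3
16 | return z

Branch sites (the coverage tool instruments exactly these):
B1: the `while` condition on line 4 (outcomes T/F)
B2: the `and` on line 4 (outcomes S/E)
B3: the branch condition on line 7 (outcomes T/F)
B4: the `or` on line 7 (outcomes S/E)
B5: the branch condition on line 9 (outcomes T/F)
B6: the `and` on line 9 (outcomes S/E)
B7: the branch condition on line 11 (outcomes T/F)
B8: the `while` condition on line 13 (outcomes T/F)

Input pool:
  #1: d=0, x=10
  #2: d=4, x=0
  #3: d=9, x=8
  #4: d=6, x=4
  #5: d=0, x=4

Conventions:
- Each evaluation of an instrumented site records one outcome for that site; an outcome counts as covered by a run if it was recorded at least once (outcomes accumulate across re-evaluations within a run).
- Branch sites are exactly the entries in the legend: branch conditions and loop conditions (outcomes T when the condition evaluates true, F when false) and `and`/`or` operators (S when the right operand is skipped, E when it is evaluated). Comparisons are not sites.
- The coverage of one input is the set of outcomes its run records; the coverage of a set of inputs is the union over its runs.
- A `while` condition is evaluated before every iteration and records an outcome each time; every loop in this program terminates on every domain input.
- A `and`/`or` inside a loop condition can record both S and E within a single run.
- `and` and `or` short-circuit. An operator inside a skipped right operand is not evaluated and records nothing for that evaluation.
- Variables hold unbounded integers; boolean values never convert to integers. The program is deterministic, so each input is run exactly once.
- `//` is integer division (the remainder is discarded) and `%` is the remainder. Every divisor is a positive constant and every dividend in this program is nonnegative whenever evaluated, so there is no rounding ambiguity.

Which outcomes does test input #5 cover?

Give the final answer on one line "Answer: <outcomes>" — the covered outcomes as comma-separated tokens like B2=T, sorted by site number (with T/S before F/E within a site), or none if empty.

Running input #5 (d=0, x=4), event by event:
  B2->E, B1->T, B2->E, B1->T, B2->E, B1->T, B2->E, B1->T, B2->E, B1->T
  B2->E, B1->T, B2->E, B1->T, B2->E, B1->T, B2->E, B1->T, B2->E, B1->T
  B2->E, B1->T, B2->E, B1->T, B2->E, B1->T, B2->E, B1->T, B2->E, B1->T
  B2->E, B1->T, B2->E, B1->T, B2->E, B1->T, B2->E, B1->T, B2->E, B1->T
  B2->E, B1->T, B2->E, B1->T, B2->E, B1->T, B2->E, B1->T, B2->E, B1->T
  B2->E, B1->T, B2->E, B1->T, B2->S, B1->F, B4->E, B3->T, B6->E, B5->T
  B8->T, B8->T, B8->T, B8->F
as a set, this run covers: B1=T, B1=F, B2=S, B2=E, B3=T, B4=E, B5=T, B6=E, B8=T, B8=F

Answer: B1=T, B1=F, B2=S, B2=E, B3=T, B4=E, B5=T, B6=E, B8=T, B8=F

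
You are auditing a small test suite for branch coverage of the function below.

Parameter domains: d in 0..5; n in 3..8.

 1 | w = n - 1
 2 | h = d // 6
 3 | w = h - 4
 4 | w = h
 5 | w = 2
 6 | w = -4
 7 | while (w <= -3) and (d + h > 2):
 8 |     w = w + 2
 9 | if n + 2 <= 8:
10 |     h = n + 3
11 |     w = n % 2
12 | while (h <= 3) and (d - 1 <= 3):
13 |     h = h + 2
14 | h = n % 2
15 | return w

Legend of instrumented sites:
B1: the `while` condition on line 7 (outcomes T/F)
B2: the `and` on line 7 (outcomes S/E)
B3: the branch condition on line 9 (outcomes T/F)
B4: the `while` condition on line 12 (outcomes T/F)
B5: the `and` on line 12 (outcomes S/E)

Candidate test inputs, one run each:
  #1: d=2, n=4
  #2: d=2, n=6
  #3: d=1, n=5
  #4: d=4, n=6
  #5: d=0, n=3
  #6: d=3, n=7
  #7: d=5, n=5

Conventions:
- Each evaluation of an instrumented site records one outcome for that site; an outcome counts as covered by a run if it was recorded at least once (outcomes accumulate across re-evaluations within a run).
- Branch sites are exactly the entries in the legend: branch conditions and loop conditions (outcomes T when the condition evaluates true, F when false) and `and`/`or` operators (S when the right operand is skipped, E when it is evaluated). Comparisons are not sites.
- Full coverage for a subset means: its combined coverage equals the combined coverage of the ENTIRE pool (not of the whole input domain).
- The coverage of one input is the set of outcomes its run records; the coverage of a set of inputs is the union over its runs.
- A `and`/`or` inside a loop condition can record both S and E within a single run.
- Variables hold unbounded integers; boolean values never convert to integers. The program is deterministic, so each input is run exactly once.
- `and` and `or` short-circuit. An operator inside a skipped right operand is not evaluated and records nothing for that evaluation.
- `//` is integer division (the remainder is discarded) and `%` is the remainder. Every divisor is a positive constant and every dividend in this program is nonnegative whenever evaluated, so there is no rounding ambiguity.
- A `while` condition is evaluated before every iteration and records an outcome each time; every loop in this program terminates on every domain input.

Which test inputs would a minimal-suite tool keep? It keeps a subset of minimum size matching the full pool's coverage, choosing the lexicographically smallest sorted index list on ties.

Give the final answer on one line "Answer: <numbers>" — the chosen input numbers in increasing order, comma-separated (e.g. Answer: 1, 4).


#1 (d=2, n=4) -> covered: B1=F, B2=E, B3=T, B4=F, B5=S
#2 (d=2, n=6) -> covered: B1=F, B2=E, B3=T, B4=F, B5=S
#3 (d=1, n=5) -> covered: B1=F, B2=E, B3=T, B4=F, B5=S
#4 (d=4, n=6) -> covered: B1=T, B1=F, B2=S, B2=E, B3=T, B4=F, B5=S
#5 (d=0, n=3) -> covered: B1=F, B2=E, B3=T, B4=F, B5=S
#6 (d=3, n=7) -> covered: B1=T, B1=F, B2=S, B2=E, B3=F, B4=T, B4=F, B5=S, B5=E
#7 (d=5, n=5) -> covered: B1=T, B1=F, B2=S, B2=E, B3=T, B4=F, B5=S
pool-wide coverage (10 outcomes): B1=T, B1=F, B2=S, B2=E, B3=T, B3=F, B4=T, B4=F, B5=S, B5=E
checked all size-1 subsets: none covers 10 outcomes (max 9/10)
at size 2, {1, 6} reaches all 10 outcomes; every lexicographically earlier size-2 subset fails
Answer: 1, 6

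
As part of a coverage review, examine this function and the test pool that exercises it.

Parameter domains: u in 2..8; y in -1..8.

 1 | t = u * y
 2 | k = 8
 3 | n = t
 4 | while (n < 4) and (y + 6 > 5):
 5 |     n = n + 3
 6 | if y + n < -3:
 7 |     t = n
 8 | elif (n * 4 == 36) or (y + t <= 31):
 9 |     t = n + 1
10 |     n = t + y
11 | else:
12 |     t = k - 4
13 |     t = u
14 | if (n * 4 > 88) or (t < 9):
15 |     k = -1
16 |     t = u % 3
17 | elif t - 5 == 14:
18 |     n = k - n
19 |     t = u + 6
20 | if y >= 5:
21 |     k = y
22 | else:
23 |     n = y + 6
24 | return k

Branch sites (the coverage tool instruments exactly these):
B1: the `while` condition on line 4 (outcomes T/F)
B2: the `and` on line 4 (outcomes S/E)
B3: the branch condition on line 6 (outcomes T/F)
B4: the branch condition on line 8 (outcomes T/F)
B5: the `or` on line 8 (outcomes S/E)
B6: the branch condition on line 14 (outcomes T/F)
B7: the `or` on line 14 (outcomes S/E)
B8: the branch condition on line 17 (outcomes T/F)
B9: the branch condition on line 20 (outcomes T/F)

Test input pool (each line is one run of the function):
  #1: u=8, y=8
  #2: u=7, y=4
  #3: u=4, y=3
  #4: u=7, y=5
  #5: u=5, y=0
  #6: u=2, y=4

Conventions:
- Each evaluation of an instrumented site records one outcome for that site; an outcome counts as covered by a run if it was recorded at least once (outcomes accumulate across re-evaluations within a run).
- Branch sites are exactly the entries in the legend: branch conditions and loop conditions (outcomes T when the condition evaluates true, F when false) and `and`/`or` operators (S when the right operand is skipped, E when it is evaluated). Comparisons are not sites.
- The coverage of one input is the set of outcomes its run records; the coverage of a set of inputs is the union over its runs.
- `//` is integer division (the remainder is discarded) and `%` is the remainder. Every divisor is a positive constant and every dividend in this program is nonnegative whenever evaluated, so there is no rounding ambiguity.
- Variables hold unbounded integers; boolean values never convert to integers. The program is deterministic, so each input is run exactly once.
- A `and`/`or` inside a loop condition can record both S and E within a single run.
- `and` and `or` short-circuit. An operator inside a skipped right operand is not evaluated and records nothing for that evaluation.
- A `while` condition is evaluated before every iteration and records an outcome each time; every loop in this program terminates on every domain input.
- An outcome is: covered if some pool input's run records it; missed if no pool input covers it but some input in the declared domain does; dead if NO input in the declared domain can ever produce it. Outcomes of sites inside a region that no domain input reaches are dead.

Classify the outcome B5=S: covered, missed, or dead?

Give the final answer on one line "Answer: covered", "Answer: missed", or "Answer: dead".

no pool input records B5=S
but domain input (u=3, y=3) does record it -> reachable, so missed

Answer: missed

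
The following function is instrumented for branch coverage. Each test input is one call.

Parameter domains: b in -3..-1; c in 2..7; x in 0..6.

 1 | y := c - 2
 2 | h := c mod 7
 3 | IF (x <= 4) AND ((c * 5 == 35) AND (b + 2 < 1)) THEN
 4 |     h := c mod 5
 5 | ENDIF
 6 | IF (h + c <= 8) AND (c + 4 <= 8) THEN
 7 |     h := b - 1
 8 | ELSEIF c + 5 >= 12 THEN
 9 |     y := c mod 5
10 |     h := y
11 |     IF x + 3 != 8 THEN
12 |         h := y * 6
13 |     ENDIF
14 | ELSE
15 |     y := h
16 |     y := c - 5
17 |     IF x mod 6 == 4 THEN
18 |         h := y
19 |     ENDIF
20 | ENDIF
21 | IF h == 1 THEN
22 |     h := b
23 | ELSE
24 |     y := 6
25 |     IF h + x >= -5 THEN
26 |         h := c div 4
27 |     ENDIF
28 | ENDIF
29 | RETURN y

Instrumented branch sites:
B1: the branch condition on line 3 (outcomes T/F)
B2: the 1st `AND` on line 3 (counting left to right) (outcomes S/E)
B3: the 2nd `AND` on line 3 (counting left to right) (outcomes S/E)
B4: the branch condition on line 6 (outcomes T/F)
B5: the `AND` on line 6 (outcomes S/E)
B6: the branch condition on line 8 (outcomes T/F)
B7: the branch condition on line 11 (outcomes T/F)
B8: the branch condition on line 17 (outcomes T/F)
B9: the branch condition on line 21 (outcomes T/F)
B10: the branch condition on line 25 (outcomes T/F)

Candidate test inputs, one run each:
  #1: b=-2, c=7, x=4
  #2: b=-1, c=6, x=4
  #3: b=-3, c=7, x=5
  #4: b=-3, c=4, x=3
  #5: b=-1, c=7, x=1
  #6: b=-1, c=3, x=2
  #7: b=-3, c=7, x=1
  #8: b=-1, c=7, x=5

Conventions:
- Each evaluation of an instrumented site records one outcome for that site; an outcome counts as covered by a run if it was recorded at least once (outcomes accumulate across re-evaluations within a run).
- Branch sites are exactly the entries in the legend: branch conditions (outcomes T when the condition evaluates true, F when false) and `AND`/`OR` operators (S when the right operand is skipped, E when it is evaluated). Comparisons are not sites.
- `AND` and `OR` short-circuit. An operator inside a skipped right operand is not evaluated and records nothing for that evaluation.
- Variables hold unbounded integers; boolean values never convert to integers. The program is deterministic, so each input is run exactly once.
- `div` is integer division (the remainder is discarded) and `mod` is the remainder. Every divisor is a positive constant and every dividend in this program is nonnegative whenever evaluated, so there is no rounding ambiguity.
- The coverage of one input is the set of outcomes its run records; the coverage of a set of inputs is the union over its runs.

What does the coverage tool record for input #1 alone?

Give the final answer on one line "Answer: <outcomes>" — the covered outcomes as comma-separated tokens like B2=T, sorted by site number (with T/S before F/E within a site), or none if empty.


Event log for input #1 (b=-2, c=7, x=4):
  B2->E, B3->E, B1->T, B5->S, B4->F, B6->T, B7->T, B9->F, B10->T
deduplicating events, the covered set is: B1=T, B2=E, B3=E, B4=F, B5=S, B6=T, B7=T, B9=F, B10=T
Answer: B1=T, B2=E, B3=E, B4=F, B5=S, B6=T, B7=T, B9=F, B10=T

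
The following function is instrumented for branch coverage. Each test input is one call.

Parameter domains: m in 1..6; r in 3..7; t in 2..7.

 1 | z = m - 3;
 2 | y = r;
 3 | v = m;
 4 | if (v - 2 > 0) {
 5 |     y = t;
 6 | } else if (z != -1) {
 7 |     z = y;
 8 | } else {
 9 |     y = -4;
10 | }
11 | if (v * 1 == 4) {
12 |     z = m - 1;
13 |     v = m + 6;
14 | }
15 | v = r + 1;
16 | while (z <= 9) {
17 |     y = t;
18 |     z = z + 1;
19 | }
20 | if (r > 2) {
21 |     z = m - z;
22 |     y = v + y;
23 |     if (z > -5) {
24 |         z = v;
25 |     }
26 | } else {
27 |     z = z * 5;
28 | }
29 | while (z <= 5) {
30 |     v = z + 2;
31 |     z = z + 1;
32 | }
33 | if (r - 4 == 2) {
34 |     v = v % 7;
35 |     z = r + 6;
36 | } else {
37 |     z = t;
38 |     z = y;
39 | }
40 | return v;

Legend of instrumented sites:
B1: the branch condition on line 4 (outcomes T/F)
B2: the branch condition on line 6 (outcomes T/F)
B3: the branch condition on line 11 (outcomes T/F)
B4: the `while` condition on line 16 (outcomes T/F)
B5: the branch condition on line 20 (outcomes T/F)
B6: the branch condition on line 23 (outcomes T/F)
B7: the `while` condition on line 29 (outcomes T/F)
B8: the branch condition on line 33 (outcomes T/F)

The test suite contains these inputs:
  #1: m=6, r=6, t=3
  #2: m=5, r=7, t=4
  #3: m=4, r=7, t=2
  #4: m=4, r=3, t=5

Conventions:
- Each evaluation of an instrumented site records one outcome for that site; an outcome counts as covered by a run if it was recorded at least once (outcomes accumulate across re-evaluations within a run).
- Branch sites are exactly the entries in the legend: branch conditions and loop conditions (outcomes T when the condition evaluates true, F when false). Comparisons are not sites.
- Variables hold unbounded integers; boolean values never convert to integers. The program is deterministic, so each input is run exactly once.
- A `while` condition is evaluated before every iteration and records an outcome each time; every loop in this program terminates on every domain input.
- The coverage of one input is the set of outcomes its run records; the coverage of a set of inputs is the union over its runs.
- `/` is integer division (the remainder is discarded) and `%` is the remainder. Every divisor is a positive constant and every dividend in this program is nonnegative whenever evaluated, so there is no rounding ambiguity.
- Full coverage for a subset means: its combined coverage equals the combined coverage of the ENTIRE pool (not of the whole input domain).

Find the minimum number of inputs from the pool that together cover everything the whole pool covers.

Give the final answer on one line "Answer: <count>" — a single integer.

#1 (m=6, r=6, t=3) -> B1->T, B3->F, B4->T, B4->T, B4->T, B4->T, B4->T, B4->T, B4->T, B4->F, B5->T, B6->T, B7->F, B8->T; covered: B1=T, B3=F, B4=T, B4=F, B5=T, B6=T, B7=F, B8=T
#2 (m=5, r=7, t=4) -> B1->T, B3->F, B4->T, B4->T, B4->T, B4->T, B4->T, B4->T, B4->T, B4->T, B4->F, B5->T, B6->F, B7->T, ...; covered: B1=T, B3=F, B4=T, B4=F, B5=T, B6=F, B7=T, B7=F, B8=F
#3 (m=4, r=7, t=2) -> B1->T, B3->T, B4->T, B4->T, B4->T, B4->T, B4->T, B4->T, B4->T, B4->F, B5->T, B6->F, B7->T, B7->T, ...; covered: B1=T, B3=T, B4=T, B4=F, B5=T, B6=F, B7=T, B7=F, B8=F
#4 (m=4, r=3, t=5) -> B1->T, B3->T, B4->T, B4->T, B4->T, B4->T, B4->T, B4->T, B4->T, B4->F, B5->T, B6->F, B7->T, B7->T, ...; covered: B1=T, B3=T, B4=T, B4=F, B5=T, B6=F, B7=T, B7=F, B8=F
union over all inputs: B1=T, B3=T, B3=F, B4=T, B4=F, B5=T, B6=T, B6=F, B7=T, B7=F, B8=T, B8=F (12 outcomes)
no size-1 subset reaches all 12 outcomes (best union: 9/12)
inputs {1, 3} (size 2) cover everything; no size-2 subset with a lexicographically smaller index list covers all 12

Answer: 2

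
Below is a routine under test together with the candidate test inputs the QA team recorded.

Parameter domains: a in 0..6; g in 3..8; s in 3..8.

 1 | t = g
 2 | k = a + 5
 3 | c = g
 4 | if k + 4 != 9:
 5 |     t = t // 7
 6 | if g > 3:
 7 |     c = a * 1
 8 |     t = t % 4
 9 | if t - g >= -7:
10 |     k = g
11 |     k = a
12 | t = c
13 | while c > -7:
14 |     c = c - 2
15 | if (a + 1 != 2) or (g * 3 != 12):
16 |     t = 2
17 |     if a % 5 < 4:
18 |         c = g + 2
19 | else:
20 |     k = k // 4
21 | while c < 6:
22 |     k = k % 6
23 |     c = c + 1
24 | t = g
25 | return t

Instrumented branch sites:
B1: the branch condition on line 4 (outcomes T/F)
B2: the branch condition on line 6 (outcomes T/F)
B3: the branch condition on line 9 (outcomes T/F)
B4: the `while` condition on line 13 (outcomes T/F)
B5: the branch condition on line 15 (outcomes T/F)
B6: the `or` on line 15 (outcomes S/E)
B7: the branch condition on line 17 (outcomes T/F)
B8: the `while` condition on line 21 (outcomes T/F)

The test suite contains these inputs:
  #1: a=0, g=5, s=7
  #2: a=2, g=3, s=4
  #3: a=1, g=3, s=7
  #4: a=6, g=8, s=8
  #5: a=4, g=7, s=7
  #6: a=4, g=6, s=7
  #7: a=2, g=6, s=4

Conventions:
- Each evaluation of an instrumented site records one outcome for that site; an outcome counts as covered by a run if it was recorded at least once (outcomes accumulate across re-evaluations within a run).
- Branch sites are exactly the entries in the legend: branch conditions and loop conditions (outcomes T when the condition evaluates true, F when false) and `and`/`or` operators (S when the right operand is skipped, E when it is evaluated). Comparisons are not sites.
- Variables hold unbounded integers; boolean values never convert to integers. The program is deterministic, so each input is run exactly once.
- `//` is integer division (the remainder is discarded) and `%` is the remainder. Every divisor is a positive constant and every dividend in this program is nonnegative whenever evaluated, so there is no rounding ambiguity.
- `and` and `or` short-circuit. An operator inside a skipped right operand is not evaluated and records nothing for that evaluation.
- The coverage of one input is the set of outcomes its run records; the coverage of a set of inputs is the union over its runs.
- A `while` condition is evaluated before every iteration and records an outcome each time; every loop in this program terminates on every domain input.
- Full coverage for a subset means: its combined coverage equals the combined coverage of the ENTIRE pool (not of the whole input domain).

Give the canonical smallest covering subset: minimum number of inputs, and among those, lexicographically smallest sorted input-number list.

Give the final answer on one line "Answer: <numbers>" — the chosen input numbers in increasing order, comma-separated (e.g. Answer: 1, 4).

input #1 (a=0, g=5, s=7): events B1->F, B2->T, B3->T, B4->T, B4->T, B4->T, B4->T, B4->F, B6->S, B5->T, B7->T, B8->F; covers B1=F, B2=T, B3=T, B4=T, B4=F, B5=T, B6=S, B7=T, B8=F
input #2 (a=2, g=3, s=4): events B1->T, B2->F, B3->T, B4->T, B4->T, B4->T, B4->T, B4->T, B4->F, B6->S, B5->T, B7->T, B8->T, B8->F; covers B1=T, B2=F, B3=T, B4=T, B4=F, B5=T, B6=S, B7=T, B8=T, B8=F
input #3 (a=1, g=3, s=7): events B1->T, B2->F, B3->T, B4->T, B4->T, B4->T, B4->T, B4->T, B4->F, B6->E, B5->T, B7->T, B8->T, B8->F; covers B1=T, B2=F, B3=T, B4=T, B4=F, B5=T, B6=E, B7=T, B8=T, B8=F
input #4 (a=6, g=8, s=8): events B1->T, B2->T, B3->T, B4->T, B4->T, B4->T, B4->T, B4->T, B4->T, B4->T, B4->F, B6->S, B5->T, B7->T, ...; covers B1=T, B2=T, B3=T, B4=T, B4=F, B5=T, B6=S, B7=T, B8=F
input #5 (a=4, g=7, s=7): events B1->T, B2->T, B3->T, B4->T, B4->T, B4->T, B4->T, B4->T, B4->T, B4->F, B6->S, B5->T, B7->F, B8->T, ...; covers B1=T, B2=T, B3=T, B4=T, B4=F, B5=T, B6=S, B7=F, B8=T, B8=F
input #6 (a=4, g=6, s=7): events B1->T, B2->T, B3->T, B4->T, B4->T, B4->T, B4->T, B4->T, B4->T, B4->F, B6->S, B5->T, B7->F, B8->T, ...; covers B1=T, B2=T, B3=T, B4=T, B4=F, B5=T, B6=S, B7=F, B8=T, B8=F
input #7 (a=2, g=6, s=4): events B1->T, B2->T, B3->T, B4->T, B4->T, B4->T, B4->T, B4->T, B4->F, B6->S, B5->T, B7->T, B8->F; covers B1=T, B2=T, B3=T, B4=T, B4=F, B5=T, B6=S, B7=T, B8=F
together the pool reaches 14 outcomes: B1=T, B1=F, B2=T, B2=F, B3=T, B4=T, B4=F, B5=T, B6=S, B6=E, B7=T, B7=F, B8=T, B8=F
every size-1 subset falls short of the 14 outcomes (best: 10/14)
every size-2 subset falls short of the 14 outcomes (best: 13/14)
inputs {1, 3, 5} (size 3) cover everything; no size-3 subset with a lexicographically smaller index list covers all 14

Answer: 1, 3, 5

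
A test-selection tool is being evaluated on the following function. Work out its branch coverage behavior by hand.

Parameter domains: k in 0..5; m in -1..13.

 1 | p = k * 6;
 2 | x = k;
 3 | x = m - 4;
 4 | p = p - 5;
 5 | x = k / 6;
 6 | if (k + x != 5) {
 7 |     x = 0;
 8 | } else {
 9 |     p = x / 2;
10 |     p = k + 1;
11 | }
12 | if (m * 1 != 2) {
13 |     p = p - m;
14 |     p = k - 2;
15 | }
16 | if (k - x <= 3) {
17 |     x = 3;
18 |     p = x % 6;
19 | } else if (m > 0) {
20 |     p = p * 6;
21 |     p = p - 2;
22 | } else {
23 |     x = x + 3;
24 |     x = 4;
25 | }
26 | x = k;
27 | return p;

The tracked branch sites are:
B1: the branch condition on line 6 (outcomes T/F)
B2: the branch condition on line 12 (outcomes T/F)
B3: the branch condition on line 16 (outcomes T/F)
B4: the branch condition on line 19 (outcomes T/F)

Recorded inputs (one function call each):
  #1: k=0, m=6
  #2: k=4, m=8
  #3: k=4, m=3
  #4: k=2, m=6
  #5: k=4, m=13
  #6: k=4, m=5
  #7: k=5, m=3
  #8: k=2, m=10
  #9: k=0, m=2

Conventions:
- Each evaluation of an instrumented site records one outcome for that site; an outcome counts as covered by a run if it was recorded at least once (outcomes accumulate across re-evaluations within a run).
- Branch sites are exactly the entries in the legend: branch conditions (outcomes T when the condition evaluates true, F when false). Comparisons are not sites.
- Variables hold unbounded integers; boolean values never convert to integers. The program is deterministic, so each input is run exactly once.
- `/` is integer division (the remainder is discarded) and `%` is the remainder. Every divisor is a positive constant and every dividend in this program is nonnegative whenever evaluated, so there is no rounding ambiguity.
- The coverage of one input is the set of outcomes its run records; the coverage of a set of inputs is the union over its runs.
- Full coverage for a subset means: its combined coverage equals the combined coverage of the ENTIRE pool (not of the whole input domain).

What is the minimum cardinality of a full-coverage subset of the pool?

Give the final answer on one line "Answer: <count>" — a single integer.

test 1 (k=0, m=6) hits B1=T, B2=T, B3=T
test 2 (k=4, m=8) hits B1=T, B2=T, B3=F, B4=T
test 3 (k=4, m=3) hits B1=T, B2=T, B3=F, B4=T
test 4 (k=2, m=6) hits B1=T, B2=T, B3=T
test 5 (k=4, m=13) hits B1=T, B2=T, B3=F, B4=T
test 6 (k=4, m=5) hits B1=T, B2=T, B3=F, B4=T
test 7 (k=5, m=3) hits B1=F, B2=T, B3=F, B4=T
test 8 (k=2, m=10) hits B1=T, B2=T, B3=T
test 9 (k=0, m=2) hits B1=T, B2=F, B3=T
pool-wide coverage (7 outcomes): B1=T, B1=F, B2=T, B2=F, B3=T, B3=F, B4=T
checked all size-1 subsets: none covers 7 outcomes (max 4/7)
at size 2, {7, 9} reaches all 7 outcomes; every lexicographically earlier size-2 subset fails

Answer: 2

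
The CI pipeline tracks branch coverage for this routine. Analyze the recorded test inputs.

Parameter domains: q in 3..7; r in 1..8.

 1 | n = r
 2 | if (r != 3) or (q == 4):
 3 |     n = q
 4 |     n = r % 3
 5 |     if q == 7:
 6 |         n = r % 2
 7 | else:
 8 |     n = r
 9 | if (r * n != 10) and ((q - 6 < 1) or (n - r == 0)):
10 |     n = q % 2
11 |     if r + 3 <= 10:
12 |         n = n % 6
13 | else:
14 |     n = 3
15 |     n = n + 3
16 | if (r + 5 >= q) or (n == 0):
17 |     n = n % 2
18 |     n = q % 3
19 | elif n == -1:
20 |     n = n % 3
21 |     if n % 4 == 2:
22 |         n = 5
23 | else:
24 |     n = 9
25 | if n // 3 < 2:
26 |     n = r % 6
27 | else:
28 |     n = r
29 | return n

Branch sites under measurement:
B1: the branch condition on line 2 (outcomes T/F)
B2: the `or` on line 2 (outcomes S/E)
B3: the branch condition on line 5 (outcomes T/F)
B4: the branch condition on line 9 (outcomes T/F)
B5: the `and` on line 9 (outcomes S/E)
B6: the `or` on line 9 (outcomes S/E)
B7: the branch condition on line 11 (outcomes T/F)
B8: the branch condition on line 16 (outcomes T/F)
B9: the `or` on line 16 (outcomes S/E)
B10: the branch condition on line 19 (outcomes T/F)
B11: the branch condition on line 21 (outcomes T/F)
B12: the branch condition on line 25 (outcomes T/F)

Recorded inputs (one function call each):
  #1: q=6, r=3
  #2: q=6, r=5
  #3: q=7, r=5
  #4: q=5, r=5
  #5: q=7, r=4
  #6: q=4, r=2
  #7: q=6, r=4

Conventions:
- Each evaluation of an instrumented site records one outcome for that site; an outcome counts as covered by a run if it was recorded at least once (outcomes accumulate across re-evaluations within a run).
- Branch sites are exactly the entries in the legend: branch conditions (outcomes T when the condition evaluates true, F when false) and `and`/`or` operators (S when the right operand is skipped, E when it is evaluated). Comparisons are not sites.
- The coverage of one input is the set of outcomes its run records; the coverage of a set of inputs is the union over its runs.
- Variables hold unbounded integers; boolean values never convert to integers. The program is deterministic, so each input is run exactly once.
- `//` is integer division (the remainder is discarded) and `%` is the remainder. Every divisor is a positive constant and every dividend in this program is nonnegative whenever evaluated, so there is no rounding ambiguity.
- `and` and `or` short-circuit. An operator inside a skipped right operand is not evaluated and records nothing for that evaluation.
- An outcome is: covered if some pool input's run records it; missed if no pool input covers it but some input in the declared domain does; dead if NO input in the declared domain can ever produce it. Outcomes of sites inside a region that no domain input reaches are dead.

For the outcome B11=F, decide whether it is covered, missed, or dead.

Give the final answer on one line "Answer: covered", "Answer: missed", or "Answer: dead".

no pool input records B11=F
checking all 40 inputs in the declared domain: B11=F is never recorded -> dead

Answer: dead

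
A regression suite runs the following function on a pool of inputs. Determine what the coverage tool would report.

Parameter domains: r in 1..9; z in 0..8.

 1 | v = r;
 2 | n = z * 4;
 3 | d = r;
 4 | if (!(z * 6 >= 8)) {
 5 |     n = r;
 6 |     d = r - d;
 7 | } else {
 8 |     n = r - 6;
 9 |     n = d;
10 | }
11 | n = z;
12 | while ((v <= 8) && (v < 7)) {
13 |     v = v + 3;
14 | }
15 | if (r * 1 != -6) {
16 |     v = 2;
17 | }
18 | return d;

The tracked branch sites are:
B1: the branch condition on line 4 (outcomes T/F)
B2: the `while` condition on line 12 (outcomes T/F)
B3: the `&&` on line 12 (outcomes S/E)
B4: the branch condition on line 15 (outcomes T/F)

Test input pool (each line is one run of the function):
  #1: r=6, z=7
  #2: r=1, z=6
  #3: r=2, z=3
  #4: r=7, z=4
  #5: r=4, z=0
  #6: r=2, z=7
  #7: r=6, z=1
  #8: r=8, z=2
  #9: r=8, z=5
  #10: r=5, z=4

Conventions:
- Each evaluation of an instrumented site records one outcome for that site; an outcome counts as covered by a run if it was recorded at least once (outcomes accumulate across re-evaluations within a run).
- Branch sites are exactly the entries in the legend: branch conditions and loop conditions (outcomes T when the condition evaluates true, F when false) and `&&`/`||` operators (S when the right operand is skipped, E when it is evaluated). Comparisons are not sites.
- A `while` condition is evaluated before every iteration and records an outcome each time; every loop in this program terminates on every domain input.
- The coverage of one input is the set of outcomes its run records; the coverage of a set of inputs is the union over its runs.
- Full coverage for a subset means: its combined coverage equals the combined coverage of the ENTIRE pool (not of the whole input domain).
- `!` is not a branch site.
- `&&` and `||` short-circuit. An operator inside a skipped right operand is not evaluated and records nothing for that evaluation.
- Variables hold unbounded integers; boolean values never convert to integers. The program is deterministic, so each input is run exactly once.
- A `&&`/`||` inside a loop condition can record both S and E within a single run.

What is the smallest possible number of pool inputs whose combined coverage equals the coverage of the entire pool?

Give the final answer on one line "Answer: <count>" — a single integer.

test 1 (r=6, z=7) hits B1=F, B2=T, B2=F, B3=S, B3=E, B4=T
test 2 (r=1, z=6) hits B1=F, B2=T, B2=F, B3=E, B4=T
test 3 (r=2, z=3) hits B1=F, B2=T, B2=F, B3=E, B4=T
test 4 (r=7, z=4) hits B1=F, B2=F, B3=E, B4=T
test 5 (r=4, z=0) hits B1=T, B2=T, B2=F, B3=E, B4=T
test 6 (r=2, z=7) hits B1=F, B2=T, B2=F, B3=E, B4=T
test 7 (r=6, z=1) hits B1=T, B2=T, B2=F, B3=S, B3=E, B4=T
test 8 (r=8, z=2) hits B1=F, B2=F, B3=E, B4=T
test 9 (r=8, z=5) hits B1=F, B2=F, B3=E, B4=T
test 10 (r=5, z=4) hits B1=F, B2=T, B2=F, B3=E, B4=T
the full pool covers 7 outcomes: B1=T, B1=F, B2=T, B2=F, B3=S, B3=E, B4=T
checked all size-1 subsets: none covers 7 outcomes (max 6/7)
the canonical winner is {1, 5}: size 2, full 7-outcome coverage, earliest index list among size-2 covers

Answer: 2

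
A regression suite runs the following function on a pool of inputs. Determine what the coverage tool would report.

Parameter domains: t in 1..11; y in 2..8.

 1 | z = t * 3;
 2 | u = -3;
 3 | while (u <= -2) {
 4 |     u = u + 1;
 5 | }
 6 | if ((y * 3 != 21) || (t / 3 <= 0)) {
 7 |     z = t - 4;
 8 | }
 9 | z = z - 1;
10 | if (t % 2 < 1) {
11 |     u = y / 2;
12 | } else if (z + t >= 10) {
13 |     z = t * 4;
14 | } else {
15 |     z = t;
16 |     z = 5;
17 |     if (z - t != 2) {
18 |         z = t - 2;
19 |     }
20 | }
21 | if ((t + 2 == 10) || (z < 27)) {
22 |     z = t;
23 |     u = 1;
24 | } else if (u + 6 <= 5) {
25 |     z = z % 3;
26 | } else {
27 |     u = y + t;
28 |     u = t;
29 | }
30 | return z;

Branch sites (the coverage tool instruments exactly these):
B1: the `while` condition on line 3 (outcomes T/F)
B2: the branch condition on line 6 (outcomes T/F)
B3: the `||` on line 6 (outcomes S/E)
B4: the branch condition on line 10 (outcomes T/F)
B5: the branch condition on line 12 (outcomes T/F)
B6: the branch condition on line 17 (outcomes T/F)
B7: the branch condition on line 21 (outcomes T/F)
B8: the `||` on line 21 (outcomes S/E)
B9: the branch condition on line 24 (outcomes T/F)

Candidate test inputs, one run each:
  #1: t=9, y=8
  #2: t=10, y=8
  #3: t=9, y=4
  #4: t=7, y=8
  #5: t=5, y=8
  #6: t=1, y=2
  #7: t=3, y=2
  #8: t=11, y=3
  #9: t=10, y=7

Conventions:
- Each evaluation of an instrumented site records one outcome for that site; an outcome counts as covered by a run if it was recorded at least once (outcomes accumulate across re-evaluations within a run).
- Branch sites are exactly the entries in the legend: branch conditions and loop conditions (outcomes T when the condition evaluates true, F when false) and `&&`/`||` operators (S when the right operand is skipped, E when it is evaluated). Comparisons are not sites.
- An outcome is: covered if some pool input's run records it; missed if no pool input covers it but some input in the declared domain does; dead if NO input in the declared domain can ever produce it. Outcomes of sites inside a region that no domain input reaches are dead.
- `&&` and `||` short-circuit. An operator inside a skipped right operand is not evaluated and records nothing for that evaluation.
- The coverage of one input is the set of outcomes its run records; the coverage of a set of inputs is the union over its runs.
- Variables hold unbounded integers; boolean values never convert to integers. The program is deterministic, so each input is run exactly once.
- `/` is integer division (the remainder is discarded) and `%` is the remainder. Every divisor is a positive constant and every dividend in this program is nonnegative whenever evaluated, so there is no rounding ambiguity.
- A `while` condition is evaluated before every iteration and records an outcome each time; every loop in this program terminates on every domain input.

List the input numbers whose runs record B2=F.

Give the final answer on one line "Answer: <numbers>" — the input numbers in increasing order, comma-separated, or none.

input #1 (t=9, y=8): never hits B2=F
input #2 (t=10, y=8): never hits B2=F
input #3 (t=9, y=4): never hits B2=F
input #4 (t=7, y=8): never hits B2=F
input #5 (t=5, y=8): never hits B2=F
input #6 (t=1, y=2): never hits B2=F
input #7 (t=3, y=2): never hits B2=F
input #8 (t=11, y=3): never hits B2=F
input #9 (t=10, y=7): hits B2=F

Answer: 9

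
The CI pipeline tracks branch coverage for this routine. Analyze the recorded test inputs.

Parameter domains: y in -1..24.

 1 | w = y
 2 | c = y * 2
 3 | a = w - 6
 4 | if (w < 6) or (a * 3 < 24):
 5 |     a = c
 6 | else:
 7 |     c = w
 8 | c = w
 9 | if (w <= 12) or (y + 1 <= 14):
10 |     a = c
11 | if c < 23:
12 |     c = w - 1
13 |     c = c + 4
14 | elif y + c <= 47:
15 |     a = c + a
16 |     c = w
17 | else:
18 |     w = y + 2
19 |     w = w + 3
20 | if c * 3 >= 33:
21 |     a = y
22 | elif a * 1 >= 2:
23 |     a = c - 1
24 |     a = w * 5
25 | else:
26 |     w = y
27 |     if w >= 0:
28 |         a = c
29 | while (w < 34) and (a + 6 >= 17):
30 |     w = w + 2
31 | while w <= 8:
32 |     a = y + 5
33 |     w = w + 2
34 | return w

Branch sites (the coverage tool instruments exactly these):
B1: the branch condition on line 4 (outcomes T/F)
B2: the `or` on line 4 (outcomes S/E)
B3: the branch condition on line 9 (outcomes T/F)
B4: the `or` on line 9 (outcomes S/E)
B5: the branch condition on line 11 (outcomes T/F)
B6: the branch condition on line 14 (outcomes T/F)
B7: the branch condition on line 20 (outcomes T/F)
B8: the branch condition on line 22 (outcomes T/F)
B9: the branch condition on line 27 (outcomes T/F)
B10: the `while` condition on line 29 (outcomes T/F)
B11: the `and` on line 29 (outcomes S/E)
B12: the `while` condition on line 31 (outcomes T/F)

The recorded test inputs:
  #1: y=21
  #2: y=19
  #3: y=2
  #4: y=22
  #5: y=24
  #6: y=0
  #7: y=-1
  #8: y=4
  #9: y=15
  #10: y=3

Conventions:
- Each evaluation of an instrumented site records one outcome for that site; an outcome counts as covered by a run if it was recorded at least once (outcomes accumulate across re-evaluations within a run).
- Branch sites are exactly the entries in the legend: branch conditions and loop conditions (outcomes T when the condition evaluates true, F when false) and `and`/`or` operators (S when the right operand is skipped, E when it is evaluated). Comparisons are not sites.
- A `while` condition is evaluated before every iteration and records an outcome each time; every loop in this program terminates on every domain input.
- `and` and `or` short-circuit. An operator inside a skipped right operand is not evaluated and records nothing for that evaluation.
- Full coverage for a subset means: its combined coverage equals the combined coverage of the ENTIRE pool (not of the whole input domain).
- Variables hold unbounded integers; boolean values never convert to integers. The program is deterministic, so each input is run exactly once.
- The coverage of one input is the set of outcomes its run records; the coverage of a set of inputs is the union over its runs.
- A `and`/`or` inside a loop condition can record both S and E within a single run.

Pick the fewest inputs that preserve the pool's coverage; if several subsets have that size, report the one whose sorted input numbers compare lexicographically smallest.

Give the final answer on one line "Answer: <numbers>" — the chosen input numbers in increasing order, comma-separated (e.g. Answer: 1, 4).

run #1 (y=21) runs B2->E, B1->F, B4->E, B3->F, B5->T, B7->T, B11->E, B10->T, B11->E, B10->T, B11->E, B10->T, B11->E, B10->T, ...; records B1=F, B2=E, B3=F, B4=E, B5=T, B7=T, B10=T, B10=F, B11=S, B11=E, B12=F
run #2 (y=19) runs B2->E, B1->F, B4->E, B3->F, B5->T, B7->T, B11->E, B10->T, B11->E, B10->T, B11->E, B10->T, B11->E, B10->T, ...; records B1=F, B2=E, B3=F, B4=E, B5=T, B7=T, B10=T, B10=F, B11=S, B11=E, B12=F
run #3 (y=2) runs B2->S, B1->T, B4->S, B3->T, B5->T, B7->F, B8->T, B11->E, B10->F, B12->T, B12->T, B12->T, B12->T, B12->F; records B1=T, B2=S, B3=T, B4=S, B5=T, B7=F, B8=T, B10=F, B11=E, B12=T, B12=F
run #4 (y=22) runs B2->E, B1->F, B4->E, B3->F, B5->T, B7->T, B11->E, B10->T, B11->E, B10->T, B11->E, B10->T, B11->E, B10->T, ...; records B1=F, B2=E, B3=F, B4=E, B5=T, B7=T, B10=T, B10=F, B11=S, B11=E, B12=F
run #5 (y=24) runs B2->E, B1->F, B4->E, B3->F, B5->F, B6->F, B7->T, B11->E, B10->T, B11->E, B10->T, B11->E, B10->T, B11->S, ...; records B1=F, B2=E, B3=F, B4=E, B5=F, B6=F, B7=T, B10=T, B10=F, B11=S, B11=E, B12=F
run #6 (y=0) runs B2->S, B1->T, B4->S, B3->T, B5->T, B7->F, B8->F, B9->T, B11->E, B10->F, B12->T, B12->T, B12->T, B12->T, ...; records B1=T, B2=S, B3=T, B4=S, B5=T, B7=F, B8=F, B9=T, B10=F, B11=E, B12=T, B12=F
run #7 (y=-1) runs B2->S, B1->T, B4->S, B3->T, B5->T, B7->F, B8->F, B9->F, B11->E, B10->F, B12->T, B12->T, B12->T, B12->T, ...; records B1=T, B2=S, B3=T, B4=S, B5=T, B7=F, B8=F, B9=F, B10=F, B11=E, B12=T, B12=F
run #8 (y=4) runs B2->S, B1->T, B4->S, B3->T, B5->T, B7->F, B8->T, B11->E, B10->T, B11->E, B10->T, B11->E, B10->T, B11->E, ...; records B1=T, B2=S, B3=T, B4=S, B5=T, B7=F, B8=T, B10=T, B10=F, B11=S, B11=E, B12=F
run #9 (y=15) runs B2->E, B1->F, B4->E, B3->F, B5->T, B7->T, B11->E, B10->T, B11->E, B10->T, B11->E, B10->T, B11->E, B10->T, ...; records B1=F, B2=E, B3=F, B4=E, B5=T, B7=T, B10=T, B10=F, B11=S, B11=E, B12=F
run #10 (y=3) runs B2->S, B1->T, B4->S, B3->T, B5->T, B7->F, B8->T, B11->E, B10->T, B11->E, B10->T, B11->E, B10->T, B11->E, ...; records B1=T, B2=S, B3=T, B4=S, B5=T, B7=F, B8=T, B10=T, B10=F, B11=S, B11=E, B12=F
pool-wide coverage (23 outcomes): B1=T, B1=F, B2=S, B2=E, B3=T, B3=F, B4=S, B4=E, B5=T, B5=F, B6=F, B7=T, B7=F, B8=T, B8=F, B9=T, B9=F, B10=T, B10=F, B11=S, B11=E, B12=T, B12=F
checked all size-1 subsets: none covers 23 outcomes (max 12/23)
checked all size-2 subsets: none covers 23 outcomes (max 21/23)
checked all size-3 subsets: none covers 23 outcomes (max 22/23)
at size 4, {3, 5, 6, 7} reaches all 23 outcomes; every lexicographically earlier size-4 subset fails

Answer: 3, 5, 6, 7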